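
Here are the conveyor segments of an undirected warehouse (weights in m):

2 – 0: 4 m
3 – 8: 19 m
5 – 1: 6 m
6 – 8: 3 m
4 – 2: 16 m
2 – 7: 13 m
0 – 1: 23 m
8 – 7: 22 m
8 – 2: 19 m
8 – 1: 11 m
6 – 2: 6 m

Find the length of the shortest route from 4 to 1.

Enumerating some paths:
4–2–0–1: 16+4+23 = 43
4–2–7–8–1: 16+13+22+11 = 62
4–2–6–8–1: 16+6+3+11 = 36
4–2–8–1: 16+19+11 = 46
The minimum is 36 m via 4–2–6–8–1.

36 m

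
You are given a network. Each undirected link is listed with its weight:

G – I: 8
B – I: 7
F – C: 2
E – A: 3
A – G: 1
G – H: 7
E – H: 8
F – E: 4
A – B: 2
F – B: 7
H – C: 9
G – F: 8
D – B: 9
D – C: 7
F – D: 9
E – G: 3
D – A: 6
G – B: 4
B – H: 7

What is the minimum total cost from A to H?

8

Enumerating some paths:
A → E → H: 3+8 = 11
A → G → H: 1+7 = 8
A → B → H: 2+7 = 9
Cheapest is A → G → H at 8.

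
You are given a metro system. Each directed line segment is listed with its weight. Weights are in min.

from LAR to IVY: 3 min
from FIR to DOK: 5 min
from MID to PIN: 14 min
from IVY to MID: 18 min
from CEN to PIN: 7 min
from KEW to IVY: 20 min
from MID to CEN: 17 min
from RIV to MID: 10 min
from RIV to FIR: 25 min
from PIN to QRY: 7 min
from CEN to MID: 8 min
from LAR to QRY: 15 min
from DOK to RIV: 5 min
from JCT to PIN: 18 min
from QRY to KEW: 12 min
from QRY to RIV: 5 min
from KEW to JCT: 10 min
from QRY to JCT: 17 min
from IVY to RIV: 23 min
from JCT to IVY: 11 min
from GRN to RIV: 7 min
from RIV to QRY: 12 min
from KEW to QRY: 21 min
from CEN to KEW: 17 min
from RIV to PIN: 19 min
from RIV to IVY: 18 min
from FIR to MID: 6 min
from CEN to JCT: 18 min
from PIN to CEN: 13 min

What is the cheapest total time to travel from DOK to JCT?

34 min

Shortest distances from DOK:
DOK: 0
RIV: 5  (via DOK)
MID: 15  (via RIV)
QRY: 17  (via RIV)
IVY: 23  (via RIV)
PIN: 24  (via RIV)
KEW: 29  (via QRY)
FIR: 30  (via RIV)
CEN: 32  (via MID)
JCT: 34  (via QRY)
Shortest route: DOK–RIV–QRY–JCT = 34 min.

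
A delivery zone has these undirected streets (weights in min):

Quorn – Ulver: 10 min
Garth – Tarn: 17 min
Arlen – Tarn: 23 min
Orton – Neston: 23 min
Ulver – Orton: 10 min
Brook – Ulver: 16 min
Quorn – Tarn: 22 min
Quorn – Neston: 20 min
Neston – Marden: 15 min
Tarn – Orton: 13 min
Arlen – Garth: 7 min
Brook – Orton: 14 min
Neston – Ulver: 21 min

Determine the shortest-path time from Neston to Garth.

53 min

Enumerating some paths:
Neston → Orton → Tarn → Garth: 23+13+17 = 53
Neston → Quorn → Tarn → Garth: 20+22+17 = 59
Cheapest is Neston → Orton → Tarn → Garth at 53 min.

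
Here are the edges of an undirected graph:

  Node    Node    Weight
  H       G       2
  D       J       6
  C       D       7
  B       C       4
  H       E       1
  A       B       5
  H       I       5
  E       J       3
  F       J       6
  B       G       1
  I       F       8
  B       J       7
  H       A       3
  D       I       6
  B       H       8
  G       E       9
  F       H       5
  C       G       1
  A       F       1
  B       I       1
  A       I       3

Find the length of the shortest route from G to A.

5

Shortest distances from G:
G: 0
B: 1  (via G)
C: 1  (via G)
H: 2  (via G)
I: 2  (via B)
E: 3  (via H)
A: 5  (via H)
Shortest route: G–H–A = 5.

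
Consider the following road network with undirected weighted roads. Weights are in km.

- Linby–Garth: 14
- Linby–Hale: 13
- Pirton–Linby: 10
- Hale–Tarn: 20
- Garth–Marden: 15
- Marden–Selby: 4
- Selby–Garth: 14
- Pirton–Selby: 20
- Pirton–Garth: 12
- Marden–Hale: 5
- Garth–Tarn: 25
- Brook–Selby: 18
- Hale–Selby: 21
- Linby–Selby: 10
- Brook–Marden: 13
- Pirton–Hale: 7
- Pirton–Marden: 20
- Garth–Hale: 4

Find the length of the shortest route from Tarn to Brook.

38 km

Running Dijkstra from Tarn:
Tarn: 0
Hale: 20  (via Tarn)
Garth: 24  (via Hale)
Marden: 25  (via Hale)
Pirton: 27  (via Hale)
Selby: 29  (via Marden)
Linby: 33  (via Hale)
Brook: 38  (via Marden)
Shortest route: Tarn → Hale → Marden → Brook = 38 km.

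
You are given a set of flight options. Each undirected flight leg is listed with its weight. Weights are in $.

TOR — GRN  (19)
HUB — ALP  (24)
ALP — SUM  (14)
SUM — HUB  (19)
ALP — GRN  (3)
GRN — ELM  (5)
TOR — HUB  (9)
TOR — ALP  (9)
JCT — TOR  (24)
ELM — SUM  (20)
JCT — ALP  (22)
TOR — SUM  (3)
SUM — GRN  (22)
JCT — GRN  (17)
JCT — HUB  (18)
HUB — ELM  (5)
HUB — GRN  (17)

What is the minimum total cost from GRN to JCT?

$17

Enumerating some paths:
GRN → HUB → JCT: 17+18 = 35
GRN → ELM → HUB → JCT: 5+5+18 = 28
GRN → JCT: 17 = 17
GRN → ALP → JCT: 3+22 = 25
The minimum is $17 via GRN → JCT.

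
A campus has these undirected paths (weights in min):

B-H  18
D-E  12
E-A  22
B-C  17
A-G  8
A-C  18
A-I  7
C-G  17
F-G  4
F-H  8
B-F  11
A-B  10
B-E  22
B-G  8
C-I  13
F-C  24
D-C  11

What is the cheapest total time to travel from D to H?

40 min

Shortest distances from D:
D: 0
C: 11  (via D)
E: 12  (via D)
I: 24  (via C)
B: 28  (via C)
G: 28  (via C)
A: 29  (via C)
F: 32  (via G)
H: 40  (via F)
Shortest route: D–C–G–F–H = 40 min.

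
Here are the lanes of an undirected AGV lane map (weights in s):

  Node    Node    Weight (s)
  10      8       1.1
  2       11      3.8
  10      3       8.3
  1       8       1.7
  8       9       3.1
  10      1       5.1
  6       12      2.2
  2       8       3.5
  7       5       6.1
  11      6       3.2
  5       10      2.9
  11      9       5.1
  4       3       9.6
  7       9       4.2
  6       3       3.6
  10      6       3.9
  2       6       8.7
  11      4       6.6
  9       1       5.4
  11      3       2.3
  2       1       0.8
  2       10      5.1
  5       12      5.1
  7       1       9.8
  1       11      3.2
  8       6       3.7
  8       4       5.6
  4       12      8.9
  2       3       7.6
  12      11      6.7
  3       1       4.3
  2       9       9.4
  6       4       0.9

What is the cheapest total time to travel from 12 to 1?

7.6 s

Settle nodes by increasing distance from 12:
12: 0
6: 2.2  (via 12)
4: 3.1  (via 6)
5: 5.1  (via 12)
11: 5.4  (via 6)
3: 5.8  (via 6)
8: 5.9  (via 6)
10: 6.1  (via 6)
1: 7.6  (via 8)
Shortest route: 12–6–8–1 = 7.6 s.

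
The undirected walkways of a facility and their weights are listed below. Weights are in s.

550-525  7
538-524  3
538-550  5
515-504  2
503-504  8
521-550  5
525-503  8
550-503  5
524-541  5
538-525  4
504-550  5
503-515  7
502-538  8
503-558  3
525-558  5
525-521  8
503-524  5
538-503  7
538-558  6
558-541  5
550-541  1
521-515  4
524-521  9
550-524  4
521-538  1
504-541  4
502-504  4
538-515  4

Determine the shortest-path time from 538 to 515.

Settle nodes by increasing distance from 538:
538: 0
521: 1  (via 538)
524: 3  (via 538)
515: 4  (via 538)
Shortest route: 538–515 = 4 s.

4 s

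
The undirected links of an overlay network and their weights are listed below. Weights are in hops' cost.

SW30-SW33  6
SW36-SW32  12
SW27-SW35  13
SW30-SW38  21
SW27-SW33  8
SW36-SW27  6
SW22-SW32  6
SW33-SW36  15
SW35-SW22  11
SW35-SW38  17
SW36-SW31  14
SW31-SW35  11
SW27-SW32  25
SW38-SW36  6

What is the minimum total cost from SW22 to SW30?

38 hops' cost

Running Dijkstra from SW22:
SW22: 0
SW32: 6  (via SW22)
SW35: 11  (via SW22)
SW36: 18  (via SW32)
SW31: 22  (via SW35)
SW38: 24  (via SW36)
SW27: 24  (via SW35)
SW33: 32  (via SW27)
SW30: 38  (via SW33)
Shortest route: SW22 → SW35 → SW27 → SW33 → SW30 = 38 hops' cost.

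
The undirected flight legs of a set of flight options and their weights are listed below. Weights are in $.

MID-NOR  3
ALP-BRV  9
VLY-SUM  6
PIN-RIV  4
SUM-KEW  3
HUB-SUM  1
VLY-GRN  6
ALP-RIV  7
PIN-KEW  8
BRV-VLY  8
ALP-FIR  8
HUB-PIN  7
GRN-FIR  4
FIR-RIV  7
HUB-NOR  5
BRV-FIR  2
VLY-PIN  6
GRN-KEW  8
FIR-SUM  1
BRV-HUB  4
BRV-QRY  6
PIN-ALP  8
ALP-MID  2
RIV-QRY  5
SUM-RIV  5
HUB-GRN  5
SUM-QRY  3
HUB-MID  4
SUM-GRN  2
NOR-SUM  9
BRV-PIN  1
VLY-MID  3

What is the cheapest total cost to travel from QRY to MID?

$8

Settle nodes by increasing distance from QRY:
QRY: 0
SUM: 3  (via QRY)
FIR: 4  (via SUM)
HUB: 4  (via SUM)
RIV: 5  (via QRY)
GRN: 5  (via SUM)
KEW: 6  (via SUM)
BRV: 6  (via QRY)
PIN: 7  (via BRV)
MID: 8  (via HUB)
Shortest route: QRY–SUM–HUB–MID = $8.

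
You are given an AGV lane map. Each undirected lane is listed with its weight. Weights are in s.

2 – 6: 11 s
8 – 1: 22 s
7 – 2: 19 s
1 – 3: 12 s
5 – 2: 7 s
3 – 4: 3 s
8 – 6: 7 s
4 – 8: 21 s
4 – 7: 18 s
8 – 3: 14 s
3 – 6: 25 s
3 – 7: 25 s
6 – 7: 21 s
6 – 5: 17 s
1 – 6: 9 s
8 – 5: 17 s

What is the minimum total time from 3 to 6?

21 s

Enumerating some paths:
3 - 6: 25 = 25
3 - 1 - 6: 12+9 = 21
3 - 4 - 8 - 6: 3+21+7 = 31
Cheapest is 3 - 1 - 6 at 21 s.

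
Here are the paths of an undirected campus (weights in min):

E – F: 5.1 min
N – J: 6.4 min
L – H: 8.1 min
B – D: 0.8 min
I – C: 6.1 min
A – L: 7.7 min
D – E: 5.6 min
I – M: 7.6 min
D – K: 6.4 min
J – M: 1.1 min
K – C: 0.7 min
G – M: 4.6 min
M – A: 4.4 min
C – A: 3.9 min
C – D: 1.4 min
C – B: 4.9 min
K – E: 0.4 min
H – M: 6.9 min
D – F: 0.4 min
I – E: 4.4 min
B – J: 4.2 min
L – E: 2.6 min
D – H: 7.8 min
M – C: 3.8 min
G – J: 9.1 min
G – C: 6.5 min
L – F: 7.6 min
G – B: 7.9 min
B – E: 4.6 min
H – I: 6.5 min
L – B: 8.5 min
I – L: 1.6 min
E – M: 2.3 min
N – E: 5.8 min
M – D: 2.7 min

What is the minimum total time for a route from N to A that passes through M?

11.9 min

Best N to M: N → J → M costing 7.5
Shortest M→A: M → A = 4.4
Total via M: 7.5 + 4.4 = 11.9 min.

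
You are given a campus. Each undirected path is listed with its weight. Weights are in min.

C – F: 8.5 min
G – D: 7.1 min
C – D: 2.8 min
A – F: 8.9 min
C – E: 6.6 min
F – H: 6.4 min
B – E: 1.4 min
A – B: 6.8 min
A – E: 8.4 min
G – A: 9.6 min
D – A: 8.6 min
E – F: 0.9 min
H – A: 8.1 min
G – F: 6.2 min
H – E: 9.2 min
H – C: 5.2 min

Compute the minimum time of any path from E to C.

Running Dijkstra from E:
E: 0
F: 0.9  (via E)
B: 1.4  (via E)
C: 6.6  (via E)
Shortest route: E → C = 6.6 min.

6.6 min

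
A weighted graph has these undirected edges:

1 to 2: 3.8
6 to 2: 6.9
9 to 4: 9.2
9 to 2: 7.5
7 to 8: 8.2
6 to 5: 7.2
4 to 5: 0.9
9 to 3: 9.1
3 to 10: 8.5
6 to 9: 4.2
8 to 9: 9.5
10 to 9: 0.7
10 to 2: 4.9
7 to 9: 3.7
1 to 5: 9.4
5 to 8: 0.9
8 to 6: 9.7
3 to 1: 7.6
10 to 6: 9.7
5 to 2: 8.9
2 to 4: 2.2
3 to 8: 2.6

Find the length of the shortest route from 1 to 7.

13.1

Shortest distances from 1:
1: 0
2: 3.8  (via 1)
4: 6  (via 2)
5: 6.9  (via 4)
3: 7.6  (via 1)
8: 7.8  (via 5)
10: 8.7  (via 2)
9: 9.4  (via 10)
6: 10.7  (via 2)
7: 13.1  (via 9)
Shortest route: 1 → 2 → 10 → 9 → 7 = 13.1.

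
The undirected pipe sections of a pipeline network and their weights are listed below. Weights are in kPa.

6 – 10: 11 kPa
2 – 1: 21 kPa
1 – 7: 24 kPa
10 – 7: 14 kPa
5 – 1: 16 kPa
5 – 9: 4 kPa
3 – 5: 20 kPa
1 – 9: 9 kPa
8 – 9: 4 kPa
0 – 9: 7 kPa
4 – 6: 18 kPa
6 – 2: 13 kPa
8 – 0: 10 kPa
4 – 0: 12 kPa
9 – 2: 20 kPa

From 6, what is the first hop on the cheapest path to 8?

2

Candidate routes:
6 → 4 → 0 → 8: 18+12+10 = 40
6 → 2 → 9 → 8: 13+20+4 = 37
Cheapest is 6 → 2 → 9 → 8 at 37 kPa.
So from 6 the first move is to 2.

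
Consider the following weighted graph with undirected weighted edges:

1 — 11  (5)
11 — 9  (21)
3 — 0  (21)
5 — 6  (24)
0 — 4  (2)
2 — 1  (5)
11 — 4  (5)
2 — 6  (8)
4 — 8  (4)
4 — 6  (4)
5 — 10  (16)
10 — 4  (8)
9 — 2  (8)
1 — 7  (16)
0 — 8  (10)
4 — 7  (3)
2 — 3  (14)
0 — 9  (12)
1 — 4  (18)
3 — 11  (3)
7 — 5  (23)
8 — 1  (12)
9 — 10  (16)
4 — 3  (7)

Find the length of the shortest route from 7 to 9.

Shortest distances from 7:
7: 0
4: 3  (via 7)
0: 5  (via 4)
6: 7  (via 4)
8: 7  (via 4)
11: 8  (via 4)
3: 10  (via 4)
10: 11  (via 4)
1: 13  (via 11)
2: 15  (via 6)
9: 17  (via 0)
Shortest route: 7–4–0–9 = 17.

17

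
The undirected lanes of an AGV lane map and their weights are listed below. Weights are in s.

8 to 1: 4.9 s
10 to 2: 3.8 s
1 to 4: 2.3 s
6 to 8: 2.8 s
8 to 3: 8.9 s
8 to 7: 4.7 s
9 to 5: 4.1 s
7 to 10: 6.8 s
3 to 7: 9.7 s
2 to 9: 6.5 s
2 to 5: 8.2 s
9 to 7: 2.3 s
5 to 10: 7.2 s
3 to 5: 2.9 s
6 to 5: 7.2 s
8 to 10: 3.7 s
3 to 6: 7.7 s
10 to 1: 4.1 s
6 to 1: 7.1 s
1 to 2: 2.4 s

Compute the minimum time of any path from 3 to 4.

Compare a few routes:
3–8–1–4: 8.9+4.9+2.3 = 16.1
3–5–2–1–4: 2.9+8.2+2.4+2.3 = 15.8
Cheapest is 3–5–2–1–4 at 15.8 s.

15.8 s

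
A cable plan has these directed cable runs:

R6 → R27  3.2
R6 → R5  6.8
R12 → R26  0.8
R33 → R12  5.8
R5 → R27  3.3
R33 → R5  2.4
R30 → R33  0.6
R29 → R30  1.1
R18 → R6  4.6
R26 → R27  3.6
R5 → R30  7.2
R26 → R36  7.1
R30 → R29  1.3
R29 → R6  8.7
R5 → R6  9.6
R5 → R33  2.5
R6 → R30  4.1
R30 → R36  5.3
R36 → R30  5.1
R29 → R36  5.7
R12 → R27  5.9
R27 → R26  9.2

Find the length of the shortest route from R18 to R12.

15.1

Enumerating some paths:
R18 - R6 - R30 - R33 - R12: 4.6+4.1+0.6+5.8 = 15.1
R18 - R6 - R5 - R30 - R33 - R12: 4.6+6.8+7.2+0.6+5.8 = 25
R18 - R6 - R5 - R33 - R12: 4.6+6.8+2.5+5.8 = 19.7
The minimum is 15.1 via R18 - R6 - R30 - R33 - R12.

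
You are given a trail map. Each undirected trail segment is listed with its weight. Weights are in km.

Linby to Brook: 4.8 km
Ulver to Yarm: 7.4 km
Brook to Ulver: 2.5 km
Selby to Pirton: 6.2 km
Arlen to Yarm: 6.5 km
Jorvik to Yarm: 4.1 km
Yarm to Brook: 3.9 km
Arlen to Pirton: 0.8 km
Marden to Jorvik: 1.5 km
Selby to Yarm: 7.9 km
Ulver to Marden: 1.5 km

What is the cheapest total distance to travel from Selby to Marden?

13.5 km

Shortest distances from Selby:
Selby: 0
Pirton: 6.2  (via Selby)
Arlen: 7  (via Pirton)
Yarm: 7.9  (via Selby)
Brook: 11.8  (via Yarm)
Jorvik: 12  (via Yarm)
Marden: 13.5  (via Jorvik)
Shortest route: Selby–Yarm–Jorvik–Marden = 13.5 km.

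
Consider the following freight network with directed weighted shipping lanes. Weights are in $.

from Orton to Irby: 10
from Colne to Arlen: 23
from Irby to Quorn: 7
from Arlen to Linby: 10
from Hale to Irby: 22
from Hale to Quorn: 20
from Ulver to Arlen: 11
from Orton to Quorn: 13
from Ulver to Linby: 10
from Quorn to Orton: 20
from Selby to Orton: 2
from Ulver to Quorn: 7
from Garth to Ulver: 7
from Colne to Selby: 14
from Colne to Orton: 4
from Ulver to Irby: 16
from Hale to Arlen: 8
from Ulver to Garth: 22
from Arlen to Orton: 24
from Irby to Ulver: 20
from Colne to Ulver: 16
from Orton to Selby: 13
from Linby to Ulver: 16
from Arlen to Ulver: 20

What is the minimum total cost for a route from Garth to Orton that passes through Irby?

Best Garth to Irby: Garth–Ulver–Irby costing 23
Shortest Irby→Orton: Irby–Quorn–Orton = 27
Total via Irby: 23 + 27 = $50.

$50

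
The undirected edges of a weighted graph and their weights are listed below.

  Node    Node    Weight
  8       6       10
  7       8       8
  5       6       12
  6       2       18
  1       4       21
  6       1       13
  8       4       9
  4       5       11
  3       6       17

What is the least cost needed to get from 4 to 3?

36

Running Dijkstra from 4:
4: 0
8: 9  (via 4)
5: 11  (via 4)
7: 17  (via 8)
6: 19  (via 8)
1: 21  (via 4)
3: 36  (via 6)
Shortest route: 4–8–6–3 = 36.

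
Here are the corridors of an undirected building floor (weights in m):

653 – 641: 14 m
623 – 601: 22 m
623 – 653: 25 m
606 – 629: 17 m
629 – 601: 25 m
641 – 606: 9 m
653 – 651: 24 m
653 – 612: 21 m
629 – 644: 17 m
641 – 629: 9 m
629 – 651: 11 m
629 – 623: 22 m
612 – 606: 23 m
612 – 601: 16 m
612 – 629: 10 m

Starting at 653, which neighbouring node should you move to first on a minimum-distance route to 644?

Compare a few routes:
653 - 612 - 629 - 644: 21+10+17 = 48
653 - 641 - 629 - 644: 14+9+17 = 40
The minimum is 40 m via 653 - 641 - 629 - 644.
So from 653 the first move is to 641.

641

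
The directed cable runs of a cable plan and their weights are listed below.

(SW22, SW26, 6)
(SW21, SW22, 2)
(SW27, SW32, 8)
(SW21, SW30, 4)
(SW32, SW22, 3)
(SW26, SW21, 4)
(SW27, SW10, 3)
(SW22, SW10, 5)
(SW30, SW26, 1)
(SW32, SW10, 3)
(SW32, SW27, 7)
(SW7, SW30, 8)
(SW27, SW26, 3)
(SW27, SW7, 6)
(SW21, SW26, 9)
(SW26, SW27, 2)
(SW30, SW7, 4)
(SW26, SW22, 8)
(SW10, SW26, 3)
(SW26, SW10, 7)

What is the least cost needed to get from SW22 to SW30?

14

Shortest distances from SW22:
SW22: 0
SW10: 5  (via SW22)
SW26: 6  (via SW22)
SW27: 8  (via SW26)
SW21: 10  (via SW26)
SW7: 14  (via SW27)
SW30: 14  (via SW21)
Shortest route: SW22 → SW26 → SW21 → SW30 = 14.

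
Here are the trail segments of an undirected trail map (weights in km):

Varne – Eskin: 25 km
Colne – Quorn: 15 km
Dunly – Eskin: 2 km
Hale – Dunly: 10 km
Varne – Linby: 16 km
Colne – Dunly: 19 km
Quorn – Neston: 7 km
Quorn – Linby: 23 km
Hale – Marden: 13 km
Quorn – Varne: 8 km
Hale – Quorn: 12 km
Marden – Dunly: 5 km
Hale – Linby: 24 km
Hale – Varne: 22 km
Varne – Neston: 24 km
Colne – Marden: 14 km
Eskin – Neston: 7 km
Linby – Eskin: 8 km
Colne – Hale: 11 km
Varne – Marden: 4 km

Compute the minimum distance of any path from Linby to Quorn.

Candidate routes:
Linby–Varne–Quorn: 16+8 = 24
Linby–Eskin–Neston–Quorn: 8+7+7 = 22
Linby–Quorn: 23 = 23
Linby–Eskin–Dunly–Marden–Varne–Quorn: 8+2+5+4+8 = 27
The minimum is 22 km via Linby–Eskin–Neston–Quorn.

22 km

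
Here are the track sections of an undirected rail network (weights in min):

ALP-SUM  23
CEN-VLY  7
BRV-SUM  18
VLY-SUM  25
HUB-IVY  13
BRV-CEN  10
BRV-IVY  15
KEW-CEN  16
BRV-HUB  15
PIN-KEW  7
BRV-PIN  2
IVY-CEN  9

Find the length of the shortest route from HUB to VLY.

Compare a few routes:
HUB - IVY - BRV - CEN - VLY: 13+15+10+7 = 45
HUB - BRV - IVY - CEN - VLY: 15+15+9+7 = 46
HUB - IVY - CEN - VLY: 13+9+7 = 29
HUB - BRV - CEN - VLY: 15+10+7 = 32
The minimum is 29 min via HUB - IVY - CEN - VLY.

29 min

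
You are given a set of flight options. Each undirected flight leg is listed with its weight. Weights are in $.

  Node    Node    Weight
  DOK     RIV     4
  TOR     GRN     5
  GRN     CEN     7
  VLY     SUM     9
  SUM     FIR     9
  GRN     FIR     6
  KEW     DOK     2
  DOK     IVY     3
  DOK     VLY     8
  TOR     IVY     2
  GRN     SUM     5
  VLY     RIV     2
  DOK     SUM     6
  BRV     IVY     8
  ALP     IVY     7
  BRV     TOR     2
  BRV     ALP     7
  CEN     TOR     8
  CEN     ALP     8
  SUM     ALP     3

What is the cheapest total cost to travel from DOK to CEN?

$13

Running Dijkstra from DOK:
DOK: 0
KEW: 2  (via DOK)
IVY: 3  (via DOK)
RIV: 4  (via DOK)
TOR: 5  (via IVY)
SUM: 6  (via DOK)
VLY: 6  (via RIV)
BRV: 7  (via TOR)
ALP: 9  (via SUM)
GRN: 10  (via TOR)
CEN: 13  (via TOR)
Shortest route: DOK → IVY → TOR → CEN = $13.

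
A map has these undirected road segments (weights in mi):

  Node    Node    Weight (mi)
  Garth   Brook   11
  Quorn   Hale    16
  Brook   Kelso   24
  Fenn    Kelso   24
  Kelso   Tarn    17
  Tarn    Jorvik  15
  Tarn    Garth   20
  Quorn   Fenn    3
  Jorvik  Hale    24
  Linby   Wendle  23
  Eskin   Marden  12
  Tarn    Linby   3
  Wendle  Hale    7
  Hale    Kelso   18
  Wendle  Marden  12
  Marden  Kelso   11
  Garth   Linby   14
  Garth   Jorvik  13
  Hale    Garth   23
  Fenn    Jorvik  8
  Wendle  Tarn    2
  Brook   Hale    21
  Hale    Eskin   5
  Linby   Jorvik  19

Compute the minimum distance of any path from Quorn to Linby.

28 mi

Settle nodes by increasing distance from Quorn:
Quorn: 0
Fenn: 3  (via Quorn)
Jorvik: 11  (via Fenn)
Hale: 16  (via Quorn)
Eskin: 21  (via Hale)
Wendle: 23  (via Hale)
Garth: 24  (via Jorvik)
Tarn: 25  (via Wendle)
Kelso: 27  (via Fenn)
Linby: 28  (via Tarn)
Shortest route: Quorn–Hale–Wendle–Tarn–Linby = 28 mi.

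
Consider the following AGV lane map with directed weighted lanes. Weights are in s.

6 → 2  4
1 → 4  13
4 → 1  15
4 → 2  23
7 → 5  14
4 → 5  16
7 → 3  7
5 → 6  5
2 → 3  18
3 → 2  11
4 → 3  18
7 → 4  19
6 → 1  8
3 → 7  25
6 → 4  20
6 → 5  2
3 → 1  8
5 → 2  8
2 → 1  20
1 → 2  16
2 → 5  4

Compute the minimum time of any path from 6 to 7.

Compare a few routes:
6 → 5 → 2 → 3 → 7: 2+8+18+25 = 53
6 → 2 → 3 → 7: 4+18+25 = 47
Cheapest is 6 → 2 → 3 → 7 at 47 s.

47 s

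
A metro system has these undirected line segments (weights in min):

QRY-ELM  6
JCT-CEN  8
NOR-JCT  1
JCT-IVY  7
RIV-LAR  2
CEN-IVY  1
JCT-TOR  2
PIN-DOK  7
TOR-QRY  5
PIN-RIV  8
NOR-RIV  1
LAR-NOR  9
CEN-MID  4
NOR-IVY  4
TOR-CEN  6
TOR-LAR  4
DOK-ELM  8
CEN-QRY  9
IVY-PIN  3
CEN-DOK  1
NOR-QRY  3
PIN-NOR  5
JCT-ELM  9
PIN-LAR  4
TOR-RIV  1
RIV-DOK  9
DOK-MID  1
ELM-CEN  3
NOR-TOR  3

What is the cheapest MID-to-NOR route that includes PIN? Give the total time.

Best MID to PIN: MID → DOK → CEN → IVY → PIN costing 6
Shortest PIN→NOR: PIN → NOR = 5
Total via PIN: 6 + 5 = 11 min.

11 min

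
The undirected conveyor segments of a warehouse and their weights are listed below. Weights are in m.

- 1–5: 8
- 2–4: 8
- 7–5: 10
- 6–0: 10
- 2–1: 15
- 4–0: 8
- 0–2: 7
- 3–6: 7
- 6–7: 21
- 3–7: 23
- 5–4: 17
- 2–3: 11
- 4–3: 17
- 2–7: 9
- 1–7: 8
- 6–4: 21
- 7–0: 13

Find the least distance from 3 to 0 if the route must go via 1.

47 m

Shortest 3→1: 3–2–1 = 26
Shortest 1→0: 1–7–0 = 21
Total via 1: 26 + 21 = 47 m.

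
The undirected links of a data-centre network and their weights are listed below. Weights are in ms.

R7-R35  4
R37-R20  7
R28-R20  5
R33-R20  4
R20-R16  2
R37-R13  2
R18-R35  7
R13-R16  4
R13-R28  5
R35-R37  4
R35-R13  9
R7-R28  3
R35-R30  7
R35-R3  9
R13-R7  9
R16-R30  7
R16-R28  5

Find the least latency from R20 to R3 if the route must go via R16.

Shortest R20→R16: R20 → R16 = 2
Shortest R16→R3: R16 → R13 → R37 → R35 → R3 = 19
Total via R16: 2 + 19 = 21 ms.

21 ms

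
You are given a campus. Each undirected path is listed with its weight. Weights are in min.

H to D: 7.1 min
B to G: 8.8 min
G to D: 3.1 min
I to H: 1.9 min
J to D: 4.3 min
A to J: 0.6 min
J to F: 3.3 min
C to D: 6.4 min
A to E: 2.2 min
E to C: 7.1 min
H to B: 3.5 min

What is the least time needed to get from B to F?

Running Dijkstra from B:
B: 0
H: 3.5  (via B)
I: 5.4  (via H)
G: 8.8  (via B)
D: 10.6  (via H)
J: 14.9  (via D)
A: 15.5  (via J)
C: 17  (via D)
E: 17.7  (via A)
F: 18.2  (via J)
Shortest route: B–H–D–J–F = 18.2 min.

18.2 min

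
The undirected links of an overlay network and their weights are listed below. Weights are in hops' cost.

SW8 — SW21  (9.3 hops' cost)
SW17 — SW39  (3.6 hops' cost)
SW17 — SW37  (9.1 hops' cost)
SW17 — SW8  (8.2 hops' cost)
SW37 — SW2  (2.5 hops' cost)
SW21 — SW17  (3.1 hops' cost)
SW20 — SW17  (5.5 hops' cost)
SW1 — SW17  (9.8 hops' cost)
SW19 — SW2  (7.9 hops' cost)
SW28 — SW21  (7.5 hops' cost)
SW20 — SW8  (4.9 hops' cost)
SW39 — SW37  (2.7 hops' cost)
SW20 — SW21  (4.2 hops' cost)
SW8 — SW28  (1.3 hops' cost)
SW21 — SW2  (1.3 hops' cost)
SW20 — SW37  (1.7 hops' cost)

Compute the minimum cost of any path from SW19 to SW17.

12.3 hops' cost

Shortest distances from SW19:
SW19: 0
SW2: 7.9  (via SW19)
SW21: 9.2  (via SW2)
SW37: 10.4  (via SW2)
SW20: 12.1  (via SW37)
SW17: 12.3  (via SW21)
Shortest route: SW19 → SW2 → SW21 → SW17 = 12.3 hops' cost.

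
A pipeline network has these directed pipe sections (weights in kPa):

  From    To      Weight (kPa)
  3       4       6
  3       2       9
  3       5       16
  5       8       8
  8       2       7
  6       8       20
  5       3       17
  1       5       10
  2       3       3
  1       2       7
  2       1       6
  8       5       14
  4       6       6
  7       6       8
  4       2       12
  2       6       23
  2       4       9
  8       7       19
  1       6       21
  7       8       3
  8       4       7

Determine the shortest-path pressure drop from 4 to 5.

28 kPa

Settle nodes by increasing distance from 4:
4: 0
6: 6  (via 4)
2: 12  (via 4)
3: 15  (via 2)
1: 18  (via 2)
8: 26  (via 6)
5: 28  (via 1)
Shortest route: 4–2–1–5 = 28 kPa.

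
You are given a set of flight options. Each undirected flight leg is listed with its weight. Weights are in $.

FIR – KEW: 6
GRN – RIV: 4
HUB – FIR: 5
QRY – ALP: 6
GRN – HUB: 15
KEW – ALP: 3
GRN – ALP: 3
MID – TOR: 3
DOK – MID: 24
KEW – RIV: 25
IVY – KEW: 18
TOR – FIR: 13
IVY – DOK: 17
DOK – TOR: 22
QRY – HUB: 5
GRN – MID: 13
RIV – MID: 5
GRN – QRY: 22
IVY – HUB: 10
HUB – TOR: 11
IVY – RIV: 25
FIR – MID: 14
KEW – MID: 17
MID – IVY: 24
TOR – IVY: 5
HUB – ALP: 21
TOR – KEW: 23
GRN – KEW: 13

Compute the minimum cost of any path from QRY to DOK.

$32

Shortest distances from QRY:
QRY: 0
HUB: 5  (via QRY)
ALP: 6  (via QRY)
GRN: 9  (via ALP)
KEW: 9  (via ALP)
FIR: 10  (via HUB)
RIV: 13  (via GRN)
IVY: 15  (via HUB)
TOR: 16  (via HUB)
MID: 18  (via RIV)
DOK: 32  (via IVY)
Shortest route: QRY → HUB → IVY → DOK = $32.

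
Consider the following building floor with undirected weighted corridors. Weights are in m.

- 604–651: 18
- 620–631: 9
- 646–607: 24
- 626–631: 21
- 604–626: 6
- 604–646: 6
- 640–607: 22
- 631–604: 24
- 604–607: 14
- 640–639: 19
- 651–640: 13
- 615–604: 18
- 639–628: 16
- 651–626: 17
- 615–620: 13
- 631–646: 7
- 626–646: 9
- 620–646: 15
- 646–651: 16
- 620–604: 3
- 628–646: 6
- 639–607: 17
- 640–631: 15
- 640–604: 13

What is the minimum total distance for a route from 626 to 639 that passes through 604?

34 m

Shortest 626→604: 626–604 = 6
Best 604 to 639: 604–646–628–639 costing 28
Total via 604: 6 + 28 = 34 m.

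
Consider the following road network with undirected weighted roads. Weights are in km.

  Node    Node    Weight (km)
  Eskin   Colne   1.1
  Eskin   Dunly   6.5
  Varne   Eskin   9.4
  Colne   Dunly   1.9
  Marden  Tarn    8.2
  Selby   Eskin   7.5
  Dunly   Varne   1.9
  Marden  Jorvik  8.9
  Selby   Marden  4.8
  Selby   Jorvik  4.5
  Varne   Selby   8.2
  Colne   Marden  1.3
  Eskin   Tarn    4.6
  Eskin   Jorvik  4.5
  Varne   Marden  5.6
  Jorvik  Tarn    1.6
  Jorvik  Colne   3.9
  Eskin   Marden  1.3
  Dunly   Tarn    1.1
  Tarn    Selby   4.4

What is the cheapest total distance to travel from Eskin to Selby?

6.1 km

Compare a few routes:
Eskin–Colne–Marden–Selby: 1.1+1.3+4.8 = 7.2
Eskin–Selby: 7.5 = 7.5
Eskin–Marden–Selby: 1.3+4.8 = 6.1
Eskin–Colne–Dunly–Tarn–Selby: 1.1+1.9+1.1+4.4 = 8.5
The minimum is 6.1 km via Eskin–Marden–Selby.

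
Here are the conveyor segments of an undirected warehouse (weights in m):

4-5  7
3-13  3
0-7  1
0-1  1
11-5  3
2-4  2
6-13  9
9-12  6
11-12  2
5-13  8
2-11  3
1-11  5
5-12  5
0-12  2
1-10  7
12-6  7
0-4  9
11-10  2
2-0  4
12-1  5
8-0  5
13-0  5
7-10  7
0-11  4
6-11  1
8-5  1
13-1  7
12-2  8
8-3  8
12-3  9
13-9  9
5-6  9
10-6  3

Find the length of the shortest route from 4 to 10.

Running Dijkstra from 4:
4: 0
2: 2  (via 4)
11: 5  (via 2)
0: 6  (via 2)
6: 6  (via 11)
1: 7  (via 0)
5: 7  (via 4)
7: 7  (via 0)
10: 7  (via 11)
Shortest route: 4 → 2 → 11 → 10 = 7 m.

7 m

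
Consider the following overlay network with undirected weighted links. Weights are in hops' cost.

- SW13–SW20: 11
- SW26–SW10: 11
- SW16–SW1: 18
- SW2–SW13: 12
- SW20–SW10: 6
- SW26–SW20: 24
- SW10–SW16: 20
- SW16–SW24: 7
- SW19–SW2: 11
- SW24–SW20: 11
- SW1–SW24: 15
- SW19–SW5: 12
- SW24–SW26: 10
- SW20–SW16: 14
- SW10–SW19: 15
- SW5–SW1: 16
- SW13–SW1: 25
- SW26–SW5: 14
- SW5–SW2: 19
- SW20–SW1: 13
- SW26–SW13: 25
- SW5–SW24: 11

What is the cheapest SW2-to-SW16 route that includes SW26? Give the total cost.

Shortest SW2→SW26: SW2–SW5–SW26 = 33
Best SW26 to SW16: SW26–SW24–SW16 costing 17
Total via SW26: 33 + 17 = 50 hops' cost.

50 hops' cost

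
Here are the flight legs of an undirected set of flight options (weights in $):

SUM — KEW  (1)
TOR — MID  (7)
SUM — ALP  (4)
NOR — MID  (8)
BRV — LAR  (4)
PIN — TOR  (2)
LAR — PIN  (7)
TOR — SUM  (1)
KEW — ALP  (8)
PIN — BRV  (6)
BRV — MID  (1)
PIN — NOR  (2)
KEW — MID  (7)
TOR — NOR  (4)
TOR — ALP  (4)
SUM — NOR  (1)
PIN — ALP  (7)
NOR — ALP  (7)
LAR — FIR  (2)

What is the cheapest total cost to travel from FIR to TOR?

Candidate routes:
FIR–LAR–PIN–NOR–SUM–TOR: 2+7+2+1+1 = 13
FIR–LAR–PIN–TOR: 2+7+2 = 11
Cheapest is FIR–LAR–PIN–TOR at $11.

$11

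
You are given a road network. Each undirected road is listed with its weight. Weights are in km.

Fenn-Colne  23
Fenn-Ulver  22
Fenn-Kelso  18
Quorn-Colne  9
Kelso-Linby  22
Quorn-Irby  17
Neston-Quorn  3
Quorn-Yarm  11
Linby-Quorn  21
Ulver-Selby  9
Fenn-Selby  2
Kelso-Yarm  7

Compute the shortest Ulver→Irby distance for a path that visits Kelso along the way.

Best Ulver to Kelso: Ulver → Selby → Fenn → Kelso costing 29
Shortest Kelso→Irby: Kelso → Yarm → Quorn → Irby = 35
Total via Kelso: 29 + 35 = 64 km.

64 km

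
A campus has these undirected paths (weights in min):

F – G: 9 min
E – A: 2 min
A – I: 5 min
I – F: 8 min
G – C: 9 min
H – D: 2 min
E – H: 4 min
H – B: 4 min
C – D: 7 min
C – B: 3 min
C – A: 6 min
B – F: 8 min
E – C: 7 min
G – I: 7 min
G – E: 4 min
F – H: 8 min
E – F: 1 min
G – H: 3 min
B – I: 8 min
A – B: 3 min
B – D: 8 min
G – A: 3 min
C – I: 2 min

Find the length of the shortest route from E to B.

Running Dijkstra from E:
E: 0
F: 1  (via E)
A: 2  (via E)
G: 4  (via E)
H: 4  (via E)
B: 5  (via A)
Shortest route: E–A–B = 5 min.

5 min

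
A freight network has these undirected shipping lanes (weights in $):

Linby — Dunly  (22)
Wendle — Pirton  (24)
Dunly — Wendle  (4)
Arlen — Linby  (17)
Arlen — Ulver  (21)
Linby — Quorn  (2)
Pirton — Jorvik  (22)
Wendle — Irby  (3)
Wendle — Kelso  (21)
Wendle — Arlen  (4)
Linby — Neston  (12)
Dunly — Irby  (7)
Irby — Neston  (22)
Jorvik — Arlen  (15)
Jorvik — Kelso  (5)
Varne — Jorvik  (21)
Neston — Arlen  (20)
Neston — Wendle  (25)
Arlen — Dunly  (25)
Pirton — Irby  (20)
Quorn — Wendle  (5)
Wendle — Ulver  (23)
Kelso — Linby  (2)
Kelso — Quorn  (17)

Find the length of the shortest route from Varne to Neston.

Settle nodes by increasing distance from Varne:
Varne: 0
Jorvik: 21  (via Varne)
Kelso: 26  (via Jorvik)
Linby: 28  (via Kelso)
Quorn: 30  (via Linby)
Wendle: 35  (via Quorn)
Arlen: 36  (via Jorvik)
Irby: 38  (via Wendle)
Dunly: 39  (via Wendle)
Neston: 40  (via Linby)
Shortest route: Varne–Jorvik–Kelso–Linby–Neston = $40.

$40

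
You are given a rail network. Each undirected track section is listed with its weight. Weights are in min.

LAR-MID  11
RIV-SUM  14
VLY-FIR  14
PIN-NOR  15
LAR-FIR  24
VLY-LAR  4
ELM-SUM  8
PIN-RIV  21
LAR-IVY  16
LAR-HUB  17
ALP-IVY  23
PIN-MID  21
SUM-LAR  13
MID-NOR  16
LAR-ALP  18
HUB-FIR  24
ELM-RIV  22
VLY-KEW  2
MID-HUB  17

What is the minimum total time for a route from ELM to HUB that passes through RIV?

Shortest ELM→RIV: ELM–RIV = 22
Best RIV to HUB: RIV–SUM–LAR–HUB costing 44
Total via RIV: 22 + 44 = 66 min.

66 min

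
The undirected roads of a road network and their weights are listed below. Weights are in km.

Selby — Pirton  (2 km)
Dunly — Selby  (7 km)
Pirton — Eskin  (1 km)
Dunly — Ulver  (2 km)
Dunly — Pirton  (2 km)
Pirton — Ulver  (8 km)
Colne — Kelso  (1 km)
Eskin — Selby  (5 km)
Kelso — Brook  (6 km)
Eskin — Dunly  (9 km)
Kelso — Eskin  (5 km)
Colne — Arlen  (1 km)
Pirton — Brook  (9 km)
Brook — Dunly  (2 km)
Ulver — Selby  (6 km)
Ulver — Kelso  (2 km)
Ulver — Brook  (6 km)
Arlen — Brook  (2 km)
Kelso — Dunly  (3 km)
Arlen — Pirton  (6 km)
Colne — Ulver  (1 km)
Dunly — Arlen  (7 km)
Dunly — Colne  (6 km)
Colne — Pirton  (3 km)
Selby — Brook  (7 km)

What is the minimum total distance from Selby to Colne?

Shortest distances from Selby:
Selby: 0
Pirton: 2  (via Selby)
Eskin: 3  (via Pirton)
Dunly: 4  (via Pirton)
Colne: 5  (via Pirton)
Shortest route: Selby → Pirton → Colne = 5 km.

5 km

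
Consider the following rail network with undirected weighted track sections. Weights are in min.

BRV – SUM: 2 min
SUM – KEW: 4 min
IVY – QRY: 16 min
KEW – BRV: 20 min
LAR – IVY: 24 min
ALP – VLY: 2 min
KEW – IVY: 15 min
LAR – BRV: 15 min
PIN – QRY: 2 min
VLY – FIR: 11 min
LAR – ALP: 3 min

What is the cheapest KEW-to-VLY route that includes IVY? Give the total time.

44 min

Shortest KEW→IVY: KEW–IVY = 15
Best IVY to VLY: IVY–LAR–ALP–VLY costing 29
Total via IVY: 15 + 29 = 44 min.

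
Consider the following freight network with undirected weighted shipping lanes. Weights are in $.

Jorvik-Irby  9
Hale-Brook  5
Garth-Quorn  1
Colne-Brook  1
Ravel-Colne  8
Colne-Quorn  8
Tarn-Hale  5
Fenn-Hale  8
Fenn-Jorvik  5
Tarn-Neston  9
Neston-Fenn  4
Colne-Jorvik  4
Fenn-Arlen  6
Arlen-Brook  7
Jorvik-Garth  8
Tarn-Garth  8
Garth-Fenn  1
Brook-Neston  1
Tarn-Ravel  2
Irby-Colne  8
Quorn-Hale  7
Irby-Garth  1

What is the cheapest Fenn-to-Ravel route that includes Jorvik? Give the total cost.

$17

Shortest Fenn→Jorvik: Fenn → Jorvik = 5
Shortest Jorvik→Ravel: Jorvik → Colne → Ravel = 12
Total via Jorvik: 5 + 12 = $17.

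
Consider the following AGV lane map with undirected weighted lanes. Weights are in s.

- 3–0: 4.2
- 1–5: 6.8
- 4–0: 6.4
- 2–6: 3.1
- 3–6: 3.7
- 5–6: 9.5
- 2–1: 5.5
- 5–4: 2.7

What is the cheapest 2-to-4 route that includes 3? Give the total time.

Best 2 to 3: 2 → 6 → 3 costing 6.8
Shortest 3→4: 3 → 0 → 4 = 10.6
Total via 3: 6.8 + 10.6 = 17.4 s.

17.4 s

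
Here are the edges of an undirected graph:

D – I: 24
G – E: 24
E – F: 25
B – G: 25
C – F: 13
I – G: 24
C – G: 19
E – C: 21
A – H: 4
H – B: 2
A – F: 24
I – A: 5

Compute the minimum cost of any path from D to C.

66

Settle nodes by increasing distance from D:
D: 0
I: 24  (via D)
A: 29  (via I)
H: 33  (via A)
B: 35  (via H)
G: 48  (via I)
F: 53  (via A)
C: 66  (via F)
Shortest route: D → I → A → F → C = 66.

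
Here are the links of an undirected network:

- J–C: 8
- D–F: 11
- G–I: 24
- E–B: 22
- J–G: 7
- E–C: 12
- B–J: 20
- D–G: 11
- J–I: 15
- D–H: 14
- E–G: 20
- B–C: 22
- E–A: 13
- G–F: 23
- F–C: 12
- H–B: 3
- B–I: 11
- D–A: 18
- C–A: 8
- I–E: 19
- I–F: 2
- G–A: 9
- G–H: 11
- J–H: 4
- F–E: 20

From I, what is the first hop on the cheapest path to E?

Compare a few routes:
I - F - C - E: 2+12+12 = 26
I - F - E: 2+20 = 22
I - B - E: 11+22 = 33
I - E: 19 = 19
The minimum is 19 via I - E.
So from I the first move is to E.

E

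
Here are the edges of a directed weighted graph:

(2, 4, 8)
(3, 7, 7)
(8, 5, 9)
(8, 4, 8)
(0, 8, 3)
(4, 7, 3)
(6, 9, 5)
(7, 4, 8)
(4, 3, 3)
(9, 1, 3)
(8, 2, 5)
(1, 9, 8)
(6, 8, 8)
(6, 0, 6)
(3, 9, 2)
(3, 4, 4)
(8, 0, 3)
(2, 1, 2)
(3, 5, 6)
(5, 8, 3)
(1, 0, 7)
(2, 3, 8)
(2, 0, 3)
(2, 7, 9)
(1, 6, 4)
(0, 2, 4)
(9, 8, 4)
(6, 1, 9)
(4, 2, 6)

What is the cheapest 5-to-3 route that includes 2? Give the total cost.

16

Best 5 to 2: 5–8–2 costing 8
Shortest 2→3: 2–3 = 8
Total via 2: 8 + 8 = 16.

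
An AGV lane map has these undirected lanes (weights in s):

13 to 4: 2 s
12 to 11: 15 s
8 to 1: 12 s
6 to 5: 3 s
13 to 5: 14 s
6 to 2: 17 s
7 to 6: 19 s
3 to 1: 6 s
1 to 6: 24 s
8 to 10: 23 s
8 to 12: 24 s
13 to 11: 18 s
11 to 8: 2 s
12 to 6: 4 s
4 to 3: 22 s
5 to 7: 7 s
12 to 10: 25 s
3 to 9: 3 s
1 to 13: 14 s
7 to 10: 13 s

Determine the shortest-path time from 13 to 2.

34 s

Candidate routes:
13–1–6–2: 14+24+17 = 55
13–5–6–2: 14+3+17 = 34
13–11–12–6–2: 18+15+4+17 = 54
Cheapest is 13–5–6–2 at 34 s.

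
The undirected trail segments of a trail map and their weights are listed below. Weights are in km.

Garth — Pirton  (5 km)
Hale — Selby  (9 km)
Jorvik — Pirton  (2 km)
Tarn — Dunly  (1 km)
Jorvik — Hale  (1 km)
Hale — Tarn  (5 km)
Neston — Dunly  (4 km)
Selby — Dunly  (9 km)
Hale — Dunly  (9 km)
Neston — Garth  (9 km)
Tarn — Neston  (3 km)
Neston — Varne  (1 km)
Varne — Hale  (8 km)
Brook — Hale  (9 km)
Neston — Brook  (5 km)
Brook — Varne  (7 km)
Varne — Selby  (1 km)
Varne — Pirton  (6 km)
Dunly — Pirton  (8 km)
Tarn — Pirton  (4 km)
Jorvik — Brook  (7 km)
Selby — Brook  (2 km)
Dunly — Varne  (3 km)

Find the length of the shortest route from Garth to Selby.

11 km

Running Dijkstra from Garth:
Garth: 0
Pirton: 5  (via Garth)
Jorvik: 7  (via Pirton)
Hale: 8  (via Jorvik)
Tarn: 9  (via Pirton)
Neston: 9  (via Garth)
Dunly: 10  (via Tarn)
Varne: 10  (via Neston)
Selby: 11  (via Varne)
Shortest route: Garth–Neston–Varne–Selby = 11 km.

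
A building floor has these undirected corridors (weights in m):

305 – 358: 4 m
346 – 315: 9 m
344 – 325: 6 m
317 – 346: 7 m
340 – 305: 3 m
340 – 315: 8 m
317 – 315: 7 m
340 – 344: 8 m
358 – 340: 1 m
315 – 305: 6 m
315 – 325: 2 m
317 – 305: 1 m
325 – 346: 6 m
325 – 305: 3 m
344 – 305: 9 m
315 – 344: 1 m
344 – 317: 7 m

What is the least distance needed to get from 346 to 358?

Compare a few routes:
346 - 325 - 305 - 340 - 358: 6+3+3+1 = 13
346 - 325 - 315 - 340 - 358: 6+2+8+1 = 17
346 - 317 - 305 - 358: 7+1+4 = 12
346 - 325 - 305 - 358: 6+3+4 = 13
The minimum is 12 m via 346 - 317 - 305 - 358.

12 m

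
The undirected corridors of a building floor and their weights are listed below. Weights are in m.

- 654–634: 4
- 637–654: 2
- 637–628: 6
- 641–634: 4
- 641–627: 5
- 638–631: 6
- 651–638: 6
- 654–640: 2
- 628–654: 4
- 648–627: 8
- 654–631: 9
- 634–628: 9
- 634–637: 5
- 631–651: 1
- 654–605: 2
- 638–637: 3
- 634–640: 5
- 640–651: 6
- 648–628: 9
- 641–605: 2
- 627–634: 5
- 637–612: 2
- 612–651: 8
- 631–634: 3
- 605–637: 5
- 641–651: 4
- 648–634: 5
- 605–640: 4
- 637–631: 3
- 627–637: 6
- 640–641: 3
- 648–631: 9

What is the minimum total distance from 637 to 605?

4 m

Candidate routes:
637–605: 5 = 5
637–654–640–605: 2+2+4 = 8
637–654–605: 2+2 = 4
The minimum is 4 m via 637–654–605.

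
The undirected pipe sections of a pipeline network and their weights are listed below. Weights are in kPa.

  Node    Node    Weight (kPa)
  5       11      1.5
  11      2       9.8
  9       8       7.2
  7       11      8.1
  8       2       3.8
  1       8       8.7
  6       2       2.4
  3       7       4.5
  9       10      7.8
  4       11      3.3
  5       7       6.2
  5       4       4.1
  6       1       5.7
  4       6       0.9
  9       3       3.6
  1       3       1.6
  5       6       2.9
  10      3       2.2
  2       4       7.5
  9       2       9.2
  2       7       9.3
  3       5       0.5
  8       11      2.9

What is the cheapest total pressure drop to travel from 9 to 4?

7.9 kPa

Candidate routes:
9 → 3 → 5 → 4: 3.6+0.5+4.1 = 8.2
9 → 3 → 1 → 6 → 4: 3.6+1.6+5.7+0.9 = 11.8
9 → 3 → 5 → 6 → 4: 3.6+0.5+2.9+0.9 = 7.9
9 → 3 → 5 → 11 → 4: 3.6+0.5+1.5+3.3 = 8.9
The minimum is 7.9 kPa via 9 → 3 → 5 → 6 → 4.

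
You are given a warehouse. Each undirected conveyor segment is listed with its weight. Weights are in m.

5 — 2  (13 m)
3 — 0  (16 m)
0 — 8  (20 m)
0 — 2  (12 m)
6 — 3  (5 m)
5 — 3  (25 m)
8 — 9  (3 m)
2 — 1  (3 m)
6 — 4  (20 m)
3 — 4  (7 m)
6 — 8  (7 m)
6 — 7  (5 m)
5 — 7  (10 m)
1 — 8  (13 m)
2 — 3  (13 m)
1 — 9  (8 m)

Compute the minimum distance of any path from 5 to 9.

Compare a few routes:
5–7–6–8–9: 10+5+7+3 = 25
5–2–1–9: 13+3+8 = 24
5–2–1–8–9: 13+3+13+3 = 32
Cheapest is 5–2–1–9 at 24 m.

24 m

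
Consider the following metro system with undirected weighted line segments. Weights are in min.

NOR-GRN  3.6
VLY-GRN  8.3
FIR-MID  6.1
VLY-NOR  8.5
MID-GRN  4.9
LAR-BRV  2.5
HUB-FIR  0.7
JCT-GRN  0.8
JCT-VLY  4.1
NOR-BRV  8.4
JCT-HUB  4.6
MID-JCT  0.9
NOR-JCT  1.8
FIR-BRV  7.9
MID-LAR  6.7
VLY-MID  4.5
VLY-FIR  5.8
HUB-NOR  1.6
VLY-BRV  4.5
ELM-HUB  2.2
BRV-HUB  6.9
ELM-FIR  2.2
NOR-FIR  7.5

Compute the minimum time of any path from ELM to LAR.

11.6 min

Candidate routes:
ELM → HUB → BRV → LAR: 2.2+6.9+2.5 = 11.6
ELM → FIR → HUB → BRV → LAR: 2.2+0.7+6.9+2.5 = 12.3
Cheapest is ELM → HUB → BRV → LAR at 11.6 min.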